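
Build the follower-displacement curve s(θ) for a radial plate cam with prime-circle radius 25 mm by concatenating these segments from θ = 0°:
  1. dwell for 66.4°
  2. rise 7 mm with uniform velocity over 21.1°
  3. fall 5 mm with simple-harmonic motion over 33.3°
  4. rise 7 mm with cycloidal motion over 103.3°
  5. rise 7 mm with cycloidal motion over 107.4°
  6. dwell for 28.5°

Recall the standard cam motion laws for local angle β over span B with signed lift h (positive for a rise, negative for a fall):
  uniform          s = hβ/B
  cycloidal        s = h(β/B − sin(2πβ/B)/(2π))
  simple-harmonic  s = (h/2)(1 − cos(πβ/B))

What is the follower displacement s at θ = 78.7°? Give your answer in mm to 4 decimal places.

seg 1 [0°–66.4°] dwell: s stays 0.0000
seg 2 [66.4°–87.5°] uniform, h=7: θ=78.7° here. β=12.3, B=21.1. 7·12.3/21.1 = 4.0806 → s = 4.0806

4.0806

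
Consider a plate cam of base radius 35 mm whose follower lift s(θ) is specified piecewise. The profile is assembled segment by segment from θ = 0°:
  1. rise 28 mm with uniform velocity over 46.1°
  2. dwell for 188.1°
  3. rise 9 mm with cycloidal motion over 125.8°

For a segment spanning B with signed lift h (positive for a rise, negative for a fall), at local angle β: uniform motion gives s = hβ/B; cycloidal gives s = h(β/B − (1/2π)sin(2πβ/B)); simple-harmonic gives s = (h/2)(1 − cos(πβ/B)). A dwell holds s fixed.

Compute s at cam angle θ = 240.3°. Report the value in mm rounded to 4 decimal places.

seg 1 [0°–46.1°] uniform, h=28: full span → s += 28 → s = 28.0000
seg 2 [46.1°–234.2°] dwell: s stays 28.0000
seg 3 [234.2°–360°] cycloidal, h=9: θ=240.3° here. β=6.1, B=125.8. 9·(0.0485 − sin(2π·0.0485)/(2π)) = 0.0067 → s = 28.0067

28.0067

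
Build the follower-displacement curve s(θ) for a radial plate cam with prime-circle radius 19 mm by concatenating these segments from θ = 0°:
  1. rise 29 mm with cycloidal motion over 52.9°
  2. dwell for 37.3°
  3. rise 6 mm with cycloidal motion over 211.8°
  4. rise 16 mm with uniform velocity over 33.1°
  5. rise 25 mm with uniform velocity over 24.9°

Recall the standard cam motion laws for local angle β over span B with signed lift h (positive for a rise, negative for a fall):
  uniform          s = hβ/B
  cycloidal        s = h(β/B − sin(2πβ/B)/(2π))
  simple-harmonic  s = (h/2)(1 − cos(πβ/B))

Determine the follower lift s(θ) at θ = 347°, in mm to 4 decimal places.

seg 1 [0°–52.9°] cycloidal, h=29: full span → s += 29 → s = 29.0000
seg 2 [52.9°–90.2°] dwell: s stays 29.0000
seg 3 [90.2°–302°] cycloidal, h=6: full span → s += 6 → s = 35.0000
seg 4 [302°–335.1°] uniform, h=16: full span → s += 16 → s = 51.0000
seg 5 [335.1°–360°] uniform, h=25: θ=347° here. β=11.9, B=24.9. 25·11.9/24.9 = 11.9478 → s = 62.9478

62.9478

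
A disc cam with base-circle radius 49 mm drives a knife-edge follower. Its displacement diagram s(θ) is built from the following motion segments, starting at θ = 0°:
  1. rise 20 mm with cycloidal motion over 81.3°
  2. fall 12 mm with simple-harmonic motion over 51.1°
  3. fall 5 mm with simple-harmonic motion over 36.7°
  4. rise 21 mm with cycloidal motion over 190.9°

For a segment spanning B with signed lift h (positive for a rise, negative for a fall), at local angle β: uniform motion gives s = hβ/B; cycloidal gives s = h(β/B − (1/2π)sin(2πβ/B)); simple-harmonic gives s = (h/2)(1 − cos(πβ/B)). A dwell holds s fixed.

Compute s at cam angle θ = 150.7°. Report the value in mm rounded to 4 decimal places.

seg 1 [0°–81.3°] cycloidal, h=20: full span → s += 20 → s = 20.0000
seg 2 [81.3°–132.4°] simple-harmonic, h=-12: full span → s += -12 → s = 8.0000
seg 3 [132.4°–169.1°] simple-harmonic, h=-5: θ=150.7° here. β=18.3, B=36.7. -5/2·(1 − cos(π·0.4986)) = -2.4893 → s = 5.5107

5.5107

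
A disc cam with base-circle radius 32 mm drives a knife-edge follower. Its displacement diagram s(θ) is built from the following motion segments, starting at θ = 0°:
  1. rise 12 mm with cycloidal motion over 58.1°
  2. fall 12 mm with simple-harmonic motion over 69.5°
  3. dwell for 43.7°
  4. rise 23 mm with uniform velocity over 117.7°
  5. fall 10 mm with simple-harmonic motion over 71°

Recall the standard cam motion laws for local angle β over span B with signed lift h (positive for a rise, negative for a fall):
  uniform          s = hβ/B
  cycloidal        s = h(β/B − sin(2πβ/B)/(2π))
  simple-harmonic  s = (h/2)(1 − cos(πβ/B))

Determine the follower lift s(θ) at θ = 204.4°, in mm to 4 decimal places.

seg 1 [0°–58.1°] cycloidal, h=12: full span → s += 12 → s = 12.0000
seg 2 [58.1°–127.6°] simple-harmonic, h=-12: full span → s += -12 → s = 0.0000
seg 3 [127.6°–171.3°] dwell: s stays 0.0000
seg 4 [171.3°–289°] uniform, h=23: θ=204.4° here. β=33.1, B=117.7. 23·33.1/117.7 = 6.4681 → s = 6.4681

6.4681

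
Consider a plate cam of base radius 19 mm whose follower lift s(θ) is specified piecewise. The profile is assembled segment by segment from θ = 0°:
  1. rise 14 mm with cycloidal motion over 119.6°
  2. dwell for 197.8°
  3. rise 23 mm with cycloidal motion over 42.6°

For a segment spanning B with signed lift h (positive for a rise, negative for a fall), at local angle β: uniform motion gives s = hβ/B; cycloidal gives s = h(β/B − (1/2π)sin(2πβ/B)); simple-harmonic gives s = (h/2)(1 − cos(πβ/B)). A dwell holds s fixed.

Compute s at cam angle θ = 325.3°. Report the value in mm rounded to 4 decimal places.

seg 1 [0°–119.6°] cycloidal, h=14: full span → s += 14 → s = 14.0000
seg 2 [119.6°–317.4°] dwell: s stays 14.0000
seg 3 [317.4°–360°] cycloidal, h=23: θ=325.3° here. β=7.9, B=42.6. 23·(0.1854 − sin(2π·0.1854)/(2π)) = 0.9017 → s = 14.9017

14.9017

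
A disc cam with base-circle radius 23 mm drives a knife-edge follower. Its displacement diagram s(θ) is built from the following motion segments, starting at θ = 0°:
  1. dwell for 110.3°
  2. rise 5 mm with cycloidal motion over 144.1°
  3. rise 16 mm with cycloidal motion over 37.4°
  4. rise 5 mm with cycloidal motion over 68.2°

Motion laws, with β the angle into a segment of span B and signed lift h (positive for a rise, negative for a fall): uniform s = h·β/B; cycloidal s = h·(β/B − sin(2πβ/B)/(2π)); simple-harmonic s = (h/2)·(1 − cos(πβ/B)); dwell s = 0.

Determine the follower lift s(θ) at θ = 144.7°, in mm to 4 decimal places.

seg 1 [0°–110.3°] dwell: s stays 0.0000
seg 2 [110.3°–254.4°] cycloidal, h=5: θ=144.7° here. β=34.4, B=144.1. 5·(0.2387 − sin(2π·0.2387)/(2π)) = 0.3998 → s = 0.3998

0.3998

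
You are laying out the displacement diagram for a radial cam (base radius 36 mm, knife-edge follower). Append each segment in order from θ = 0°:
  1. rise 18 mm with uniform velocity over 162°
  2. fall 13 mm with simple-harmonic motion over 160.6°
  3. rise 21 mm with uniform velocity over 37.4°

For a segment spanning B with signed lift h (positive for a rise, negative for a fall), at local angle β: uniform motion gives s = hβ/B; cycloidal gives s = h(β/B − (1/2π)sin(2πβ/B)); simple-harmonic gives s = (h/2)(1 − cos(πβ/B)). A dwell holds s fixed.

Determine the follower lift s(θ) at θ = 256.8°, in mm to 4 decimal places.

seg 1 [0°–162°] uniform, h=18: full span → s += 18 → s = 18.0000
seg 2 [162°–322.6°] simple-harmonic, h=-13: θ=256.8° here. β=94.8, B=160.6. -13/2·(1 − cos(π·0.5903)) = -8.3191 → s = 9.6809

9.6809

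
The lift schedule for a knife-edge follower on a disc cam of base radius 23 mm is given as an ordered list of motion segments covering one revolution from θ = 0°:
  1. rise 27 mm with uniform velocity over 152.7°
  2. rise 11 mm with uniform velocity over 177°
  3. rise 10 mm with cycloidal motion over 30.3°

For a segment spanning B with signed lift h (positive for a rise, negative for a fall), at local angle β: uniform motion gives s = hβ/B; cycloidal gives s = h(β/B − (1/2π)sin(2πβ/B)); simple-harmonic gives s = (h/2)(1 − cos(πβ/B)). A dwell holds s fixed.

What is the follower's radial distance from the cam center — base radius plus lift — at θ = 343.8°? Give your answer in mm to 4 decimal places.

seg 1 [0°–152.7°] uniform, h=27: full span → s += 27 → s = 27.0000
seg 2 [152.7°–329.7°] uniform, h=11: full span → s += 11 → s = 38.0000
seg 3 [329.7°–360°] cycloidal, h=10: θ=343.8° here. β=14.1, B=30.3. 10·(0.4653 − sin(2π·0.4653)/(2π)) = 4.3097 → s = 42.3097
radial distance = base radius + s = 23 + 42.3097 = 65.3097

65.3097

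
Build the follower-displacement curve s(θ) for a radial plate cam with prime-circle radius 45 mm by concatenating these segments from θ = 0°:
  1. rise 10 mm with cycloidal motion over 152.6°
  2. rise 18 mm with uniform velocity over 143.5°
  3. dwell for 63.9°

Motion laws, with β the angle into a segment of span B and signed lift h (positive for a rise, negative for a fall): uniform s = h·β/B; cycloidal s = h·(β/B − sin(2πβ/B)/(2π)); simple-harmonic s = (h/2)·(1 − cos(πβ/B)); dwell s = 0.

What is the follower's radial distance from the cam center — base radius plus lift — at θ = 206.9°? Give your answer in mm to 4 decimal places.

seg 1 [0°–152.6°] cycloidal, h=10: full span → s += 10 → s = 10.0000
seg 2 [152.6°–296.1°] uniform, h=18: θ=206.9° here. β=54.3, B=143.5. 18·54.3/143.5 = 6.8111 → s = 16.8111
radial distance = base radius + s = 45 + 16.8111 = 61.8111

61.8111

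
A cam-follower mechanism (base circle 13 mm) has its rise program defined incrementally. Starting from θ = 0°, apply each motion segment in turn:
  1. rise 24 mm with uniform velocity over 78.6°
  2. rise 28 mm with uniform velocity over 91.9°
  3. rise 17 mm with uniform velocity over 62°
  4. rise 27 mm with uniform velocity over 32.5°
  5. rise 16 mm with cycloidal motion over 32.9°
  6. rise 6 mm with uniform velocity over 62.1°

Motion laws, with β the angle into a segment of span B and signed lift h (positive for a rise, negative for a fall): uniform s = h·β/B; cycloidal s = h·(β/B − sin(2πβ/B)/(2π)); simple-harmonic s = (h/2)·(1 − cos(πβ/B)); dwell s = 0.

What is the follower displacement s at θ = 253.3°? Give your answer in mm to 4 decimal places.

seg 1 [0°–78.6°] uniform, h=24: full span → s += 24 → s = 24.0000
seg 2 [78.6°–170.5°] uniform, h=28: full span → s += 28 → s = 52.0000
seg 3 [170.5°–232.5°] uniform, h=17: full span → s += 17 → s = 69.0000
seg 4 [232.5°–265°] uniform, h=27: θ=253.3° here. β=20.8, B=32.5. 27·20.8/32.5 = 17.2800 → s = 86.2800

86.2800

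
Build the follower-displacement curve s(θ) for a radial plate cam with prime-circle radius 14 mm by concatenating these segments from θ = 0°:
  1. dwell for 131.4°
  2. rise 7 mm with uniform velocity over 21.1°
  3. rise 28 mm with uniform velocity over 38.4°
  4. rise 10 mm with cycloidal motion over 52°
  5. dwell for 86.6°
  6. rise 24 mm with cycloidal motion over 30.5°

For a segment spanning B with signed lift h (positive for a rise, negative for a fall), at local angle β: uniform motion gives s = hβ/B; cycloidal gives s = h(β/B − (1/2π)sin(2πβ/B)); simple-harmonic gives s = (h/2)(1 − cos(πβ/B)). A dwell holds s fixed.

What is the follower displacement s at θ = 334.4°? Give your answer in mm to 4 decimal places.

seg 1 [0°–131.4°] dwell: s stays 0.0000
seg 2 [131.4°–152.5°] uniform, h=7: full span → s += 7 → s = 7.0000
seg 3 [152.5°–190.9°] uniform, h=28: full span → s += 28 → s = 35.0000
seg 4 [190.9°–242.9°] cycloidal, h=10: full span → s += 10 → s = 45.0000
seg 5 [242.9°–329.5°] dwell: s stays 45.0000
seg 6 [329.5°–360°] cycloidal, h=24: θ=334.4° here. β=4.9, B=30.5. 24·(0.1607 − sin(2π·0.1607)/(2π)) = 0.6222 → s = 45.6222

45.6222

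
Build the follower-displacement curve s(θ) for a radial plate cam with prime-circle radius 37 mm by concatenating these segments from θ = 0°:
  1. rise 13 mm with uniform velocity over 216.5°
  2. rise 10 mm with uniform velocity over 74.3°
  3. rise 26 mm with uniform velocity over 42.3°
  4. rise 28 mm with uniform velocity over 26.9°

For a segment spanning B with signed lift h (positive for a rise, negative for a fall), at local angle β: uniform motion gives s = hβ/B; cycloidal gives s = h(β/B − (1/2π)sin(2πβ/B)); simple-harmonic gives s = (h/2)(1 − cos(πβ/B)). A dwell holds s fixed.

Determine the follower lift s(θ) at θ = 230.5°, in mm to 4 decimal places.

seg 1 [0°–216.5°] uniform, h=13: full span → s += 13 → s = 13.0000
seg 2 [216.5°–290.8°] uniform, h=10: θ=230.5° here. β=14, B=74.3. 10·14/74.3 = 1.8843 → s = 14.8843

14.8843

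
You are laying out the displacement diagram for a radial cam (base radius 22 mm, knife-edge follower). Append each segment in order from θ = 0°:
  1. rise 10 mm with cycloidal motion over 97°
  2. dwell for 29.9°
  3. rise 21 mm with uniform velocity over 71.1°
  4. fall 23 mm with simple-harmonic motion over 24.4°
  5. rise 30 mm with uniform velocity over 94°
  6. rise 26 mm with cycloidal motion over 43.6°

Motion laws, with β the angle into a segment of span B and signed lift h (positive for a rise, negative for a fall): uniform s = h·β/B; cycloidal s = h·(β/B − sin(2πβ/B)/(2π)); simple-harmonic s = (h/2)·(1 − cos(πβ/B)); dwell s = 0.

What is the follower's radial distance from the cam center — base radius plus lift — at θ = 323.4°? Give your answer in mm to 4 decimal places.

seg 1 [0°–97°] cycloidal, h=10: full span → s += 10 → s = 10.0000
seg 2 [97°–126.9°] dwell: s stays 10.0000
seg 3 [126.9°–198°] uniform, h=21: full span → s += 21 → s = 31.0000
seg 4 [198°–222.4°] simple-harmonic, h=-23: full span → s += -23 → s = 8.0000
seg 5 [222.4°–316.4°] uniform, h=30: full span → s += 30 → s = 38.0000
seg 6 [316.4°–360°] cycloidal, h=26: θ=323.4° here. β=7, B=43.6. 26·(0.1606 − sin(2π·0.1606)/(2π)) = 0.6728 → s = 38.6728
radial distance = base radius + s = 22 + 38.6728 = 60.6728

60.6728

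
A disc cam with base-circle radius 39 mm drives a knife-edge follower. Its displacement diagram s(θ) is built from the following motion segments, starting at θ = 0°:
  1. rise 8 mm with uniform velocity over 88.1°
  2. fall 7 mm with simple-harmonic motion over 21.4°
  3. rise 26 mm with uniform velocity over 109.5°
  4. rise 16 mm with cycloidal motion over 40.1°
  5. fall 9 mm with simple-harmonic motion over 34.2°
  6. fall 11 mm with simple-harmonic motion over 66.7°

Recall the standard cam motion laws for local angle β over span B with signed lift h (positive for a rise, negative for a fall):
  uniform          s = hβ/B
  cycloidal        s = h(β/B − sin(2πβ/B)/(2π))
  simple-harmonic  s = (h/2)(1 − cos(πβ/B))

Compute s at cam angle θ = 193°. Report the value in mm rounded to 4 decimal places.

seg 1 [0°–88.1°] uniform, h=8: full span → s += 8 → s = 8.0000
seg 2 [88.1°–109.5°] simple-harmonic, h=-7: full span → s += -7 → s = 1.0000
seg 3 [109.5°–219°] uniform, h=26: θ=193° here. β=83.5, B=109.5. 26·83.5/109.5 = 19.8265 → s = 20.8265

20.8265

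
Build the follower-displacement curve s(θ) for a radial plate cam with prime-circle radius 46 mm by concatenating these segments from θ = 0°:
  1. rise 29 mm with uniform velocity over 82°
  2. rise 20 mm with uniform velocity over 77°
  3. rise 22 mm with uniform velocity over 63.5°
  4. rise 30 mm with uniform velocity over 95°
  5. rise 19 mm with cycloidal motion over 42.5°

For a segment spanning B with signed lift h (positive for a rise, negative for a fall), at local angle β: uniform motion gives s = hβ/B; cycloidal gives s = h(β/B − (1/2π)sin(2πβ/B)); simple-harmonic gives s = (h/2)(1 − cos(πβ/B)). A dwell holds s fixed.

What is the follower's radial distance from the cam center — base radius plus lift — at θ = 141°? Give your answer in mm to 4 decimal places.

seg 1 [0°–82°] uniform, h=29: full span → s += 29 → s = 29.0000
seg 2 [82°–159°] uniform, h=20: θ=141° here. β=59, B=77. 20·59/77 = 15.3247 → s = 44.3247
radial distance = base radius + s = 46 + 44.3247 = 90.3247

90.3247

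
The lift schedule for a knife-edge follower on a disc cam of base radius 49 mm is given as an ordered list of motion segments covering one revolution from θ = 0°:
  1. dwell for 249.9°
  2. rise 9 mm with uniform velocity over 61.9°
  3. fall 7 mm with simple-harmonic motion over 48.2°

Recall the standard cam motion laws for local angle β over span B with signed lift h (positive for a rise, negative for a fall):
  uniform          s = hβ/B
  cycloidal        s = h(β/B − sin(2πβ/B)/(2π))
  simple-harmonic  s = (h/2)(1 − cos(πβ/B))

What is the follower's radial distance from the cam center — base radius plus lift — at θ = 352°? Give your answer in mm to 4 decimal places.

seg 1 [0°–249.9°] dwell: s stays 0.0000
seg 2 [249.9°–311.8°] uniform, h=9: full span → s += 9 → s = 9.0000
seg 3 [311.8°–360°] simple-harmonic, h=-7: θ=352° here. β=40.2, B=48.2. -7/2·(1 − cos(π·0.8340)) = -6.5349 → s = 2.4651
radial distance = base radius + s = 49 + 2.4651 = 51.4651

51.4651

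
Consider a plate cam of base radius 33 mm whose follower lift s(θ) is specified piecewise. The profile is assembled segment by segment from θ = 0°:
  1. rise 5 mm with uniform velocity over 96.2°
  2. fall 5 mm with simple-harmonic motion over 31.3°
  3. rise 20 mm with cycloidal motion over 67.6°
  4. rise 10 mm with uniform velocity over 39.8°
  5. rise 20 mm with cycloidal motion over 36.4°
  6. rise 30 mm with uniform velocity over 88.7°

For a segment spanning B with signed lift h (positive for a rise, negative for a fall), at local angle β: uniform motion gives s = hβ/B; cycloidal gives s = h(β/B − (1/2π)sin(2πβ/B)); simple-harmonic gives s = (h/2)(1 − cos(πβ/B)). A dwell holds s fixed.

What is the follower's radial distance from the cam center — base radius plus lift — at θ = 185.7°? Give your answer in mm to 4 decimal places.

seg 1 [0°–96.2°] uniform, h=5: full span → s += 5 → s = 5.0000
seg 2 [96.2°–127.5°] simple-harmonic, h=-5: full span → s += -5 → s = 0.0000
seg 3 [127.5°–195.1°] cycloidal, h=20: θ=185.7° here. β=58.2, B=67.6. 20·(0.8609 − sin(2π·0.8609)/(2π)) = 19.6594 → s = 19.6594
radial distance = base radius + s = 33 + 19.6594 = 52.6594

52.6594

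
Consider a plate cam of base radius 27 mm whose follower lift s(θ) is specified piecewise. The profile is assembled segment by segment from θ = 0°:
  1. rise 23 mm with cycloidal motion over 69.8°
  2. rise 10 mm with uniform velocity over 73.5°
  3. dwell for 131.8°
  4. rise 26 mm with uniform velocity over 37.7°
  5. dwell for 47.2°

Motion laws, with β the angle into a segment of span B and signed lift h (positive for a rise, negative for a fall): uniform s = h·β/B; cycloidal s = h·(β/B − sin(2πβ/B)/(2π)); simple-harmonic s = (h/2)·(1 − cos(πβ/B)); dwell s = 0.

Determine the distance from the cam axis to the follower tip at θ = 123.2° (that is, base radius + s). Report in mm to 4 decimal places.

seg 1 [0°–69.8°] cycloidal, h=23: full span → s += 23 → s = 23.0000
seg 2 [69.8°–143.3°] uniform, h=10: θ=123.2° here. β=53.4, B=73.5. 10·53.4/73.5 = 7.2653 → s = 30.2653
radial distance = base radius + s = 27 + 30.2653 = 57.2653

57.2653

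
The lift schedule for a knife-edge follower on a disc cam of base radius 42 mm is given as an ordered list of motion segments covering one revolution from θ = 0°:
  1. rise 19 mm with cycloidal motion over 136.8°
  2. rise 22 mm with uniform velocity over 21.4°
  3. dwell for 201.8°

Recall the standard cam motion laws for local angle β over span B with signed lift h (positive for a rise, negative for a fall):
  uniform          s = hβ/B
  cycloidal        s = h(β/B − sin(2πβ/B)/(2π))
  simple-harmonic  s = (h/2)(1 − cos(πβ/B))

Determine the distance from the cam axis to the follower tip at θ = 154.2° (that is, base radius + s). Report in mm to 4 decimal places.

seg 1 [0°–136.8°] cycloidal, h=19: full span → s += 19 → s = 19.0000
seg 2 [136.8°–158.2°] uniform, h=22: θ=154.2° here. β=17.4, B=21.4. 22·17.4/21.4 = 17.8879 → s = 36.8879
radial distance = base radius + s = 42 + 36.8879 = 78.8879

78.8879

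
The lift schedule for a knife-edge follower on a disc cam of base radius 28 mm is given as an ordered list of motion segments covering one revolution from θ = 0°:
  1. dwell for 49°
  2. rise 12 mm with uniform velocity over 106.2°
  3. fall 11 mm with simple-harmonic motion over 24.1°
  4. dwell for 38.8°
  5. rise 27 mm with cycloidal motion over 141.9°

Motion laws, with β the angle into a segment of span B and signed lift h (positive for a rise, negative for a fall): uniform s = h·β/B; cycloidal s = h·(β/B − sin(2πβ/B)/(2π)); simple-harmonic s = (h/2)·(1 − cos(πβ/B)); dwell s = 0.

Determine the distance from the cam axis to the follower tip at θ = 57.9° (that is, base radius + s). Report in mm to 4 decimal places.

seg 1 [0°–49°] dwell: s stays 0.0000
seg 2 [49°–155.2°] uniform, h=12: θ=57.9° here. β=8.9, B=106.2. 12·8.9/106.2 = 1.0056 → s = 1.0056
radial distance = base radius + s = 28 + 1.0056 = 29.0056

29.0056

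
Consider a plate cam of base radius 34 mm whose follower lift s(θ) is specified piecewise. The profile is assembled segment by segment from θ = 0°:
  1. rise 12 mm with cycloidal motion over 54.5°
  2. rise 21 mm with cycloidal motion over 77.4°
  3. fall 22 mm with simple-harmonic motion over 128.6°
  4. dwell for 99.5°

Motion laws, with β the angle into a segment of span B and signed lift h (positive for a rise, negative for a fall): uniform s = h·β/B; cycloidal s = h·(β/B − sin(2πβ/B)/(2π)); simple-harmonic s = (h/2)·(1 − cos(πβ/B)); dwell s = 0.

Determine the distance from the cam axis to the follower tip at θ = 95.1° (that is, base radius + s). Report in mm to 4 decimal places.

seg 1 [0°–54.5°] cycloidal, h=12: full span → s += 12 → s = 12.0000
seg 2 [54.5°–131.9°] cycloidal, h=21: θ=95.1° here. β=40.6, B=77.4. 21·(0.5245 − sin(2π·0.5245)/(2π)) = 11.5290 → s = 23.5290
radial distance = base radius + s = 34 + 23.5290 = 57.5290

57.5290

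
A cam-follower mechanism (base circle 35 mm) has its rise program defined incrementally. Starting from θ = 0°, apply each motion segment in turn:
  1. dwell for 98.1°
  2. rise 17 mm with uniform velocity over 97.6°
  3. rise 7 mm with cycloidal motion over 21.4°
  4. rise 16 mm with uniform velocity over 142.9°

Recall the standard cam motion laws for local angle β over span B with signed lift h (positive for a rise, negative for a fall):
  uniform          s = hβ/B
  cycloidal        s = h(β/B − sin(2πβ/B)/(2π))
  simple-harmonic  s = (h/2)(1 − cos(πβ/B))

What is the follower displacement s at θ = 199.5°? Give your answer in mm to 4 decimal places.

seg 1 [0°–98.1°] dwell: s stays 0.0000
seg 2 [98.1°–195.7°] uniform, h=17: full span → s += 17 → s = 17.0000
seg 3 [195.7°–217.1°] cycloidal, h=7: θ=199.5° here. β=3.8, B=21.4. 7·(0.1776 − sin(2π·0.1776)/(2π)) = 0.2423 → s = 17.2423

17.2423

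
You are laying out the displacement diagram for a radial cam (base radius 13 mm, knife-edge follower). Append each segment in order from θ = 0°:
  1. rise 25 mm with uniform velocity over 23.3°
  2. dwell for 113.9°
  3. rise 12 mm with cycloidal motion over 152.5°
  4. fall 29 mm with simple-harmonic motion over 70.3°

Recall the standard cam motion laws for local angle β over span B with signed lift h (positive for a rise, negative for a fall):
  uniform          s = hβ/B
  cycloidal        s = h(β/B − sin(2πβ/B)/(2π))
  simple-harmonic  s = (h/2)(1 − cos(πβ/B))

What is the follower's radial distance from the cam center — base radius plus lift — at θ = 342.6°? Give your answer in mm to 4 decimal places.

seg 1 [0°–23.3°] uniform, h=25: full span → s += 25 → s = 25.0000
seg 2 [23.3°–137.2°] dwell: s stays 25.0000
seg 3 [137.2°–289.7°] cycloidal, h=12: full span → s += 12 → s = 37.0000
seg 4 [289.7°–360°] simple-harmonic, h=-29: θ=342.6° here. β=52.9, B=70.3. -29/2·(1 − cos(π·0.7525)) = -24.8329 → s = 12.1671
radial distance = base radius + s = 13 + 12.1671 = 25.1671

25.1671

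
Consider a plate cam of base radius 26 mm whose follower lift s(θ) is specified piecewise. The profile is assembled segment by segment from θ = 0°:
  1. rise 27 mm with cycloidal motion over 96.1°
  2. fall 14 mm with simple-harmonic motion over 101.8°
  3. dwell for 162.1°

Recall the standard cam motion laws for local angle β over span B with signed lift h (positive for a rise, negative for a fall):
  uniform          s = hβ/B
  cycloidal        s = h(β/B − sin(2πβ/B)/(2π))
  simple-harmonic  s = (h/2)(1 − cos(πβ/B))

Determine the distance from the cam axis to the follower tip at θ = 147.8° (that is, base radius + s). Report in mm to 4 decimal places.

seg 1 [0°–96.1°] cycloidal, h=27: full span → s += 27 → s = 27.0000
seg 2 [96.1°–197.9°] simple-harmonic, h=-14: θ=147.8° here. β=51.7, B=101.8. -14/2·(1 − cos(π·0.5079)) = -7.1728 → s = 19.8272
radial distance = base radius + s = 26 + 19.8272 = 45.8272

45.8272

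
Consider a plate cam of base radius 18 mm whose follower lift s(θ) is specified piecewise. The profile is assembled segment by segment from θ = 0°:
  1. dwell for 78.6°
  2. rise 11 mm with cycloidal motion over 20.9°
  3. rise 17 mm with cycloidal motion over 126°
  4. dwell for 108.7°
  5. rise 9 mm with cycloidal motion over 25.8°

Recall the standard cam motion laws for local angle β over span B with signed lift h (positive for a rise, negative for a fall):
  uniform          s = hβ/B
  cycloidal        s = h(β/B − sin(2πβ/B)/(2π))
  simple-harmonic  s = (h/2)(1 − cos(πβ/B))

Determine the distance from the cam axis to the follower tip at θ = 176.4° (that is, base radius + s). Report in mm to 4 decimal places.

seg 1 [0°–78.6°] dwell: s stays 0.0000
seg 2 [78.6°–99.5°] cycloidal, h=11: full span → s += 11 → s = 11.0000
seg 3 [99.5°–225.5°] cycloidal, h=17: θ=176.4° here. β=76.9, B=126. 17·(0.6103 − sin(2π·0.6103)/(2π)) = 12.1042 → s = 23.1042
radial distance = base radius + s = 18 + 23.1042 = 41.1042

41.1042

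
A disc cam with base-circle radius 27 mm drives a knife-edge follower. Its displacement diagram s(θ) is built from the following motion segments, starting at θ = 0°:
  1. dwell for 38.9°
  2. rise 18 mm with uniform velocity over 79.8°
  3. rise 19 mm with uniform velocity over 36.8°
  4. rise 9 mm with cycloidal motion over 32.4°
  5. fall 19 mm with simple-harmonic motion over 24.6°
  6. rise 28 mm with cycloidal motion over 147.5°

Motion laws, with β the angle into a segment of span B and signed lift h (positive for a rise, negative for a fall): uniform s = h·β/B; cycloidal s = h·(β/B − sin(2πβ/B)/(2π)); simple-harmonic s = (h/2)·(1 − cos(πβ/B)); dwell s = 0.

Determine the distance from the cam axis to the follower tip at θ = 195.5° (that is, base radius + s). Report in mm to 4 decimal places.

seg 1 [0°–38.9°] dwell: s stays 0.0000
seg 2 [38.9°–118.7°] uniform, h=18: full span → s += 18 → s = 18.0000
seg 3 [118.7°–155.5°] uniform, h=19: full span → s += 19 → s = 37.0000
seg 4 [155.5°–187.9°] cycloidal, h=9: full span → s += 9 → s = 46.0000
seg 5 [187.9°–212.5°] simple-harmonic, h=-19: θ=195.5° here. β=7.6, B=24.6. -19/2·(1 − cos(π·0.3089)) = -4.1341 → s = 41.8659
radial distance = base radius + s = 27 + 41.8659 = 68.8659

68.8659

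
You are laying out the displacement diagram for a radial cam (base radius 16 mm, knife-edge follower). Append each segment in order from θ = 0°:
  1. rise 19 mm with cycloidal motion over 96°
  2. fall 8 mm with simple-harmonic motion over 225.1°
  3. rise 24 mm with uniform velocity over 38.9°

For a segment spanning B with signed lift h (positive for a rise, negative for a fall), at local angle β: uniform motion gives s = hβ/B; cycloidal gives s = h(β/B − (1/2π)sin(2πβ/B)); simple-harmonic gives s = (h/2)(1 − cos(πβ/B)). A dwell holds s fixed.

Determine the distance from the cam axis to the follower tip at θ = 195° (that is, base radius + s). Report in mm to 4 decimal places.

seg 1 [0°–96°] cycloidal, h=19: full span → s += 19 → s = 19.0000
seg 2 [96°–321.1°] simple-harmonic, h=-8: θ=195° here. β=99, B=225.1. -8/2·(1 − cos(π·0.4398)) = -3.2481 → s = 15.7519
radial distance = base radius + s = 16 + 15.7519 = 31.7519

31.7519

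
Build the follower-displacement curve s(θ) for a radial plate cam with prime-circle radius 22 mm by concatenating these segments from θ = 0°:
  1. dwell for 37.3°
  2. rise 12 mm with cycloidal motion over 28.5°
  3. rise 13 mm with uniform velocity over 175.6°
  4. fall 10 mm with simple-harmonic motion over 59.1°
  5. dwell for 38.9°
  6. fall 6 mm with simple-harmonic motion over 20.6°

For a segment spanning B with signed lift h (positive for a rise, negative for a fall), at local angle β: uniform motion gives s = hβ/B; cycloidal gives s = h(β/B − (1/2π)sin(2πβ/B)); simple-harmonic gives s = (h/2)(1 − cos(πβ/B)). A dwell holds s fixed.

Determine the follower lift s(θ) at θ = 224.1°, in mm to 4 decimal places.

seg 1 [0°–37.3°] dwell: s stays 0.0000
seg 2 [37.3°–65.8°] cycloidal, h=12: full span → s += 12 → s = 12.0000
seg 3 [65.8°–241.4°] uniform, h=13: θ=224.1° here. β=158.3, B=175.6. 13·158.3/175.6 = 11.7192 → s = 23.7192

23.7192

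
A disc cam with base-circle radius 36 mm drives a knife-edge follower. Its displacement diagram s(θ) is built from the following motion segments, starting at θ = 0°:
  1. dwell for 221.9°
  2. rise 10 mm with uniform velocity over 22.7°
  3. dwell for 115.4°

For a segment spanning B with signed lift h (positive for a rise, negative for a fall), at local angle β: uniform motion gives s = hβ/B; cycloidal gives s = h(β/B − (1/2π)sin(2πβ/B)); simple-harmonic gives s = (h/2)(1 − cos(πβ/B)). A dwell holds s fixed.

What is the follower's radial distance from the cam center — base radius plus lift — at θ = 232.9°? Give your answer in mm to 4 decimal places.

seg 1 [0°–221.9°] dwell: s stays 0.0000
seg 2 [221.9°–244.6°] uniform, h=10: θ=232.9° here. β=11, B=22.7. 10·11/22.7 = 4.8458 → s = 4.8458
radial distance = base radius + s = 36 + 4.8458 = 40.8458

40.8458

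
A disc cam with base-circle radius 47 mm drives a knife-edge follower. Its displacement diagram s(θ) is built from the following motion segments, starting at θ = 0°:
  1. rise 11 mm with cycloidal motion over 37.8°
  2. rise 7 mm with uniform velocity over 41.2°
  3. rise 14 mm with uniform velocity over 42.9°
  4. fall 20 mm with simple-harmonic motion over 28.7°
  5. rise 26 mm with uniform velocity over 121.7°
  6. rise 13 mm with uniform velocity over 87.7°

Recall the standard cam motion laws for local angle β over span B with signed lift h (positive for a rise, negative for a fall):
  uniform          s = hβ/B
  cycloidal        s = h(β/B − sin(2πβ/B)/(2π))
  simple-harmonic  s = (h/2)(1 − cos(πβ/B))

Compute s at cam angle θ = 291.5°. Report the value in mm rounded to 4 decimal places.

seg 1 [0°–37.8°] cycloidal, h=11: full span → s += 11 → s = 11.0000
seg 2 [37.8°–79°] uniform, h=7: full span → s += 7 → s = 18.0000
seg 3 [79°–121.9°] uniform, h=14: full span → s += 14 → s = 32.0000
seg 4 [121.9°–150.6°] simple-harmonic, h=-20: full span → s += -20 → s = 12.0000
seg 5 [150.6°–272.3°] uniform, h=26: full span → s += 26 → s = 38.0000
seg 6 [272.3°–360°] uniform, h=13: θ=291.5° here. β=19.2, B=87.7. 13·19.2/87.7 = 2.8461 → s = 40.8461

40.8461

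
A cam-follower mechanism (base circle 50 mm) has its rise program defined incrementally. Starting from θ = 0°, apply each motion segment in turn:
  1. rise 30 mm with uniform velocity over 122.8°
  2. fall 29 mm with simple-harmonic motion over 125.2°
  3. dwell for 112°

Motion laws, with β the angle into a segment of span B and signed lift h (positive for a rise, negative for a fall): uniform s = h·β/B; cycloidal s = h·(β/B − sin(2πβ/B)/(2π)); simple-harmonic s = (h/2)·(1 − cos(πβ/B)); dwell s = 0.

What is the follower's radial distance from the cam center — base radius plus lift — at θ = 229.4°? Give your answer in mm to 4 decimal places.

seg 1 [0°–122.8°] uniform, h=30: full span → s += 30 → s = 30.0000
seg 2 [122.8°–248°] simple-harmonic, h=-29: θ=229.4° here. β=106.6, B=125.2. -29/2·(1 − cos(π·0.8514)) = -27.4492 → s = 2.5508
radial distance = base radius + s = 50 + 2.5508 = 52.5508

52.5508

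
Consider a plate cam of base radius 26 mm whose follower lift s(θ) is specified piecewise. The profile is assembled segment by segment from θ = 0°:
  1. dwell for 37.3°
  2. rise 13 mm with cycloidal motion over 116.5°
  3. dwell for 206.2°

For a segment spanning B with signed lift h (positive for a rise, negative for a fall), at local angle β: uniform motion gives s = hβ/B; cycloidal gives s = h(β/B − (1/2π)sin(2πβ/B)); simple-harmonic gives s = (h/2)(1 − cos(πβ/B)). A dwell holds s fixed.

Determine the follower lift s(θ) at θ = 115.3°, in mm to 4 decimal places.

seg 1 [0°–37.3°] dwell: s stays 0.0000
seg 2 [37.3°–153.8°] cycloidal, h=13: θ=115.3° here. β=78, B=116.5. 13·(0.6695 − sin(2π·0.6695)/(2π)) = 10.5140 → s = 10.5140

10.5140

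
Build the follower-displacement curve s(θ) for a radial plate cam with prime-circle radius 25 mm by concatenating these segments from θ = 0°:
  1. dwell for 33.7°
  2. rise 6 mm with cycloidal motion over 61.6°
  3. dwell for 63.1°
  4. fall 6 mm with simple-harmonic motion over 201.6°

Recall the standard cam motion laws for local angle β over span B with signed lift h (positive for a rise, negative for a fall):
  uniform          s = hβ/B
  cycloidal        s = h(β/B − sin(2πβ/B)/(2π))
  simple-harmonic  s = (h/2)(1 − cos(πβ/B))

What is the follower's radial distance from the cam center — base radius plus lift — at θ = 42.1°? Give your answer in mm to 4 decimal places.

seg 1 [0°–33.7°] dwell: s stays 0.0000
seg 2 [33.7°–95.3°] cycloidal, h=6: θ=42.1° here. β=8.4, B=61.6. 6·(0.1364 − sin(2π·0.1364)/(2π)) = 0.0965 → s = 0.0965
radial distance = base radius + s = 25 + 0.0965 = 25.0965

25.0965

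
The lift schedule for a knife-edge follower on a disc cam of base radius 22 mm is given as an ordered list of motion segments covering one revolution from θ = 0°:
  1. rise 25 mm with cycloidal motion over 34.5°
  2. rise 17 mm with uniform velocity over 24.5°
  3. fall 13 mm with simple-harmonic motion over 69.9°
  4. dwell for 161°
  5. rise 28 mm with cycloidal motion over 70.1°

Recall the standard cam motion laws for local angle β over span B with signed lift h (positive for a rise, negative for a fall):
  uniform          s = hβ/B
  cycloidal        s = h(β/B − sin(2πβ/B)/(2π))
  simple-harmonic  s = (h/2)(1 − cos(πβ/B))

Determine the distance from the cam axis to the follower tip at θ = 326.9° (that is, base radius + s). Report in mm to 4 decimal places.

seg 1 [0°–34.5°] cycloidal, h=25: full span → s += 25 → s = 25.0000
seg 2 [34.5°–59°] uniform, h=17: full span → s += 17 → s = 42.0000
seg 3 [59°–128.9°] simple-harmonic, h=-13: full span → s += -13 → s = 29.0000
seg 4 [128.9°–289.9°] dwell: s stays 29.0000
seg 5 [289.9°–360°] cycloidal, h=28: θ=326.9° here. β=37, B=70.1. 28·(0.5278 − sin(2π·0.5278)/(2π)) = 15.5538 → s = 44.5538
radial distance = base radius + s = 22 + 44.5538 = 66.5538

66.5538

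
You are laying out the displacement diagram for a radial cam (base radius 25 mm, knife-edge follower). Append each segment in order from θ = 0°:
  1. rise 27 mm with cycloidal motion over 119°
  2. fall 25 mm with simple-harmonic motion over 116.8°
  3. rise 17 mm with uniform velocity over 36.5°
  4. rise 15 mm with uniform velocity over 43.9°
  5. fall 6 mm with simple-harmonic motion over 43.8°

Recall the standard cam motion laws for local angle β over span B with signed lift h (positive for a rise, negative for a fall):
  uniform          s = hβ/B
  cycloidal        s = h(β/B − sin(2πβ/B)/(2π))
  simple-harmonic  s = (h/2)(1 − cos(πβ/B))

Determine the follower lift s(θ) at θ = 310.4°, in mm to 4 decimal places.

seg 1 [0°–119°] cycloidal, h=27: full span → s += 27 → s = 27.0000
seg 2 [119°–235.8°] simple-harmonic, h=-25: full span → s += -25 → s = 2.0000
seg 3 [235.8°–272.3°] uniform, h=17: full span → s += 17 → s = 19.0000
seg 4 [272.3°–316.2°] uniform, h=15: θ=310.4° here. β=38.1, B=43.9. 15·38.1/43.9 = 13.0182 → s = 32.0182

32.0182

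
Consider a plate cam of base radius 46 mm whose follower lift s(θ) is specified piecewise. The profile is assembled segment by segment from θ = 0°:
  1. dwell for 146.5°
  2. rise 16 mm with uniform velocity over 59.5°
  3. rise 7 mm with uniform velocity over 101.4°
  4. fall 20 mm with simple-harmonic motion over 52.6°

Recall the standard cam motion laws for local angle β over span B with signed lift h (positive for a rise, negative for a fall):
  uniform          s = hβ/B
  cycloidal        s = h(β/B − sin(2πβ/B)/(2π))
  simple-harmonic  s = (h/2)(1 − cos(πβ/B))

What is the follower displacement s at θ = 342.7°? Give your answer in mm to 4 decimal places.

seg 1 [0°–146.5°] dwell: s stays 0.0000
seg 2 [146.5°–206°] uniform, h=16: full span → s += 16 → s = 16.0000
seg 3 [206°–307.4°] uniform, h=7: full span → s += 7 → s = 23.0000
seg 4 [307.4°–360°] simple-harmonic, h=-20: θ=342.7° here. β=35.3, B=52.6. -20/2·(1 − cos(π·0.6711)) = -15.1202 → s = 7.8798

7.8798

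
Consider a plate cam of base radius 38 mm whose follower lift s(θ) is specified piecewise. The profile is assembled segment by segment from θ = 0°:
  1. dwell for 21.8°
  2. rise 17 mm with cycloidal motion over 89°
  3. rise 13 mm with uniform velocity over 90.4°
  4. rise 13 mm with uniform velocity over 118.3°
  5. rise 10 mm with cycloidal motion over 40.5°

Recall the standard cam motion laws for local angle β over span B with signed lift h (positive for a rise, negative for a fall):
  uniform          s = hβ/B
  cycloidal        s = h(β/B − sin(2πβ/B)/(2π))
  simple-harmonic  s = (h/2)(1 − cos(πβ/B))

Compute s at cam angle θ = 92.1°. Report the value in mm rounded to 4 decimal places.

seg 1 [0°–21.8°] dwell: s stays 0.0000
seg 2 [21.8°–110.8°] cycloidal, h=17: θ=92.1° here. β=70.3, B=89. 17·(0.7899 − sin(2π·0.7899)/(2π)) = 16.0492 → s = 16.0492

16.0492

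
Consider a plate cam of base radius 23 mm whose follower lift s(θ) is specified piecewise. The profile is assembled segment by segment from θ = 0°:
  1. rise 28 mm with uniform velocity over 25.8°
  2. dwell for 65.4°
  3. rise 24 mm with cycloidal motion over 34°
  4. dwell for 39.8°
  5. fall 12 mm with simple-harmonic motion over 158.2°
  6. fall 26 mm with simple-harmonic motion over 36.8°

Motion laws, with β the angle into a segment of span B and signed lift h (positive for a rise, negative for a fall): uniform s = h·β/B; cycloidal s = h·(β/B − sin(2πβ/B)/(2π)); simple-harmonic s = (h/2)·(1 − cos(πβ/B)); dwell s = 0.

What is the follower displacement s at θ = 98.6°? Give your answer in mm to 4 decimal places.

seg 1 [0°–25.8°] uniform, h=28: full span → s += 28 → s = 28.0000
seg 2 [25.8°–91.2°] dwell: s stays 28.0000
seg 3 [91.2°–125.2°] cycloidal, h=24: θ=98.6° here. β=7.4, B=34. 24·(0.2176 − sin(2π·0.2176)/(2π)) = 1.4825 → s = 29.4825

29.4825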